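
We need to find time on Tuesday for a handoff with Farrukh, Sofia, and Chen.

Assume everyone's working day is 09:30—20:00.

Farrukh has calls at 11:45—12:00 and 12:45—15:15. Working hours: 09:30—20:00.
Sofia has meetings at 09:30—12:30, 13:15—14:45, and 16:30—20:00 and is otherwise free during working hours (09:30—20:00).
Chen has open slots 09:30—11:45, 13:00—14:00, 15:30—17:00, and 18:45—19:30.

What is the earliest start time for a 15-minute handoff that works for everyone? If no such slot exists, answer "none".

15:30

Farrukh free within 09:30–20:00: 09:30–11:45, 12:00–12:45, 15:15–20:00.
Sofia free within 09:30–20:00: 12:30–13:15, 14:45–16:30.
Farrukh ∩ Sofia: 12:30–12:45, 15:15–16:30.
Farrukh ∩ Sofia ∩ Chen: 15:30–16:30.
Windows ≥ 15 min: 15:30–16:30.
Earliest such window starts at 15:30.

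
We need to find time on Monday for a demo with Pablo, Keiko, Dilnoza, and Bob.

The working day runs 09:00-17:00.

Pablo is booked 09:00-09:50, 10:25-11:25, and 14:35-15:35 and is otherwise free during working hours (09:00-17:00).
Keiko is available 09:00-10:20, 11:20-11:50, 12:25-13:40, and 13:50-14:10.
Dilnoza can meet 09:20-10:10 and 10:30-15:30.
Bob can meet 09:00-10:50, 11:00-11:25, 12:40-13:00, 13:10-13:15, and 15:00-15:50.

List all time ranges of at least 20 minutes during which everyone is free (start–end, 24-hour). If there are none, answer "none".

09:50–10:10, 12:40–13:00

Pablo free within 09:00–17:00: 09:50–10:25, 11:25–14:35, 15:35–17:00.
Pablo ∩ Keiko: 09:50–10:20, 11:25–11:50, 12:25–13:40, 13:50–14:10.
Pablo ∩ Keiko ∩ Dilnoza: 09:50–10:10, 11:25–11:50, 12:25–13:40, 13:50–14:10.
Pablo ∩ Keiko ∩ Dilnoza ∩ Bob: 09:50–10:10, 12:40–13:00, 13:10–13:15.
Windows ≥ 20 min: 09:50–10:10, 12:40–13:00.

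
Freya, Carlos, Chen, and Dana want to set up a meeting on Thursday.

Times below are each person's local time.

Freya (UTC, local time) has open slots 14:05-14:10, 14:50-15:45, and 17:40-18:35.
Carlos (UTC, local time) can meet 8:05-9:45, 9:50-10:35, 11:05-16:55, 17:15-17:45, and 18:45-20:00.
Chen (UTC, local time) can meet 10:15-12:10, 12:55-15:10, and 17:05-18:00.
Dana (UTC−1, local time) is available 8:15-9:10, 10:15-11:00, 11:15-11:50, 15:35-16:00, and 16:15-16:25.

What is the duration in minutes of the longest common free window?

Freya → UTC: 14:05–14:10, 14:50–15:45, 17:40–18:35.
Carlos → UTC: 08:05–09:45, 09:50–10:35, 11:05–16:55, 17:15–17:45, 18:45–20:00.
Chen → UTC: 10:15–12:10, 12:55–15:10, 17:05–18:00.
Dana → UTC: 09:15–10:10, 11:15–12:00, 12:15–12:50, 16:35–17:00, 17:15–17:25.
Freya ∩ Carlos: 14:05–14:10, 14:50–15:45, 17:40–17:45.
Freya ∩ Carlos ∩ Chen: 14:05–14:10, 14:50–15:10, 17:40–17:45.
Freya ∩ Carlos ∩ Chen ∩ Dana: (none).
No common window.

0 minutes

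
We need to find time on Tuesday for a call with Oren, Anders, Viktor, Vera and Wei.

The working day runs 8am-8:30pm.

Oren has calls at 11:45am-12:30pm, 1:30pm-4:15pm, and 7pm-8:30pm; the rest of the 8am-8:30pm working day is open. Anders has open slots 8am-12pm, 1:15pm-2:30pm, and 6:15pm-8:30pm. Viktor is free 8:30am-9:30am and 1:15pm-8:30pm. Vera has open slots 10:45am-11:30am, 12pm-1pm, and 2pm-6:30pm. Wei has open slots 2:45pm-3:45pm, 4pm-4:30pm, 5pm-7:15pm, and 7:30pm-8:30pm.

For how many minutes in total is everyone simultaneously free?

15 minutes

Oren free within 08:00–20:30: 08:00–11:45, 12:30–13:30, 16:15–19:00.
Oren ∩ Anders: 08:00–11:45, 13:15–13:30, 18:15–19:00.
Oren ∩ Anders ∩ Viktor: 08:30–09:30, 13:15–13:30, 18:15–19:00.
Oren ∩ Anders ∩ Viktor ∩ Vera: 18:15–18:30.
Oren ∩ Anders ∩ Viktor ∩ Vera ∩ Wei: 18:15–18:30.
Total common minutes: 15.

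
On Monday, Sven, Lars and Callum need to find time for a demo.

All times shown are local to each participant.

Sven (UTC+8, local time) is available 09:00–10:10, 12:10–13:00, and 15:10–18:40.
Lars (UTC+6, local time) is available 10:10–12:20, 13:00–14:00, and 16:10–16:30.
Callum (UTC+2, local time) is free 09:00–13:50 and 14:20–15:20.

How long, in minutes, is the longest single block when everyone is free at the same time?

50 minutes

Sven → UTC: 01:00–02:10, 04:10–05:00, 07:10–10:40.
Lars → UTC: 04:10–06:20, 07:00–08:00, 10:10–10:30.
Callum → UTC: 07:00–11:50, 12:20–13:20.
Sven ∩ Lars: 04:10–05:00, 07:10–08:00, 10:10–10:30.
Sven ∩ Lars ∩ Callum: 07:10–08:00, 10:10–10:30.
Common window lengths: 50, 20 min; longest is 50.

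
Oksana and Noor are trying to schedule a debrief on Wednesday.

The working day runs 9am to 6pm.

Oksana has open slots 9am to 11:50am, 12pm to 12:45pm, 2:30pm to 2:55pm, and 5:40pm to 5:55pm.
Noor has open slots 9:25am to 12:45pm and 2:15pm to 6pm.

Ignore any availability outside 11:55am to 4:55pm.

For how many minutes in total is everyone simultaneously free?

70 minutes

Oksana ∩ Noor: 09:25–11:50, 12:00–12:45, 14:30–14:55, 17:40–17:55.
Restricted to 11:55–16:55: 12:00–12:45, 14:30–14:55.
Total common minutes: 45 + 25 = 70.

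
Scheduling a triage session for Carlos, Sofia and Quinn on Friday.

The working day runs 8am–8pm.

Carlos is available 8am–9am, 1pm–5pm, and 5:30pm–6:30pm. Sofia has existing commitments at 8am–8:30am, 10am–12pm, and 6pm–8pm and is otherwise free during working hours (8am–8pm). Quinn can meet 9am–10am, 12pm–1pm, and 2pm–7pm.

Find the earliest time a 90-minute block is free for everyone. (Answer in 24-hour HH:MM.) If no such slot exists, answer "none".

Sofia free within 08:00–20:00: 08:30–10:00, 12:00–18:00.
Carlos ∩ Sofia: 08:30–09:00, 13:00–17:00, 17:30–18:00.
Carlos ∩ Sofia ∩ Quinn: 14:00–17:00, 17:30–18:00.
Windows ≥ 90 min: 14:00–17:00.
Earliest such window starts at 14:00.

14:00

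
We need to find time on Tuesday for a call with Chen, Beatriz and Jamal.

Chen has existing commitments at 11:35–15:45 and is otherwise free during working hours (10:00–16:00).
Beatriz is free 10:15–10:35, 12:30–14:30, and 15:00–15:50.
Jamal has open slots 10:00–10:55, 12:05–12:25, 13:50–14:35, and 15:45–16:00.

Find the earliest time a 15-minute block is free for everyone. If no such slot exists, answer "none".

Chen free within 10:00–16:00: 10:00–11:35, 15:45–16:00.
Chen ∩ Beatriz: 10:15–10:35, 15:45–15:50.
Chen ∩ Beatriz ∩ Jamal: 10:15–10:35, 15:45–15:50.
Windows ≥ 15 min: 10:15–10:35.
Earliest such window starts at 10:15.

10:15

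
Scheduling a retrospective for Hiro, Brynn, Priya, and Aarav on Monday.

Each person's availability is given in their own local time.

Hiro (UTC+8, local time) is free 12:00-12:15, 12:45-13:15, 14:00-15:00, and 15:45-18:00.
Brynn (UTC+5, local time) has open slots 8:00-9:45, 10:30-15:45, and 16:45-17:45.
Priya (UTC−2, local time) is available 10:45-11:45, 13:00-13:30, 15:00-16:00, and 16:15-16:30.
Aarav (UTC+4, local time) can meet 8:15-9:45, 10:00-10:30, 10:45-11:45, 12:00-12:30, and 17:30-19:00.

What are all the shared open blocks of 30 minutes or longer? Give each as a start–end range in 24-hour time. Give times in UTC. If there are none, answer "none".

Hiro → UTC: 04:00–04:15, 04:45–05:15, 06:00–07:00, 07:45–10:00.
Brynn → UTC: 03:00–04:45, 05:30–10:45, 11:45–12:45.
Priya → UTC: 12:45–13:45, 15:00–15:30, 17:00–18:00, 18:15–18:30.
Aarav → UTC: 04:15–05:45, 06:00–06:30, 06:45–07:45, 08:00–08:30, 13:30–15:00.
Hiro ∩ Brynn: 04:00–04:15, 06:00–07:00, 07:45–10:00.
Hiro ∩ Brynn ∩ Priya: (none).
Hiro ∩ Brynn ∩ Priya ∩ Aarav: (none).
Windows ≥ 30 min: (none).

none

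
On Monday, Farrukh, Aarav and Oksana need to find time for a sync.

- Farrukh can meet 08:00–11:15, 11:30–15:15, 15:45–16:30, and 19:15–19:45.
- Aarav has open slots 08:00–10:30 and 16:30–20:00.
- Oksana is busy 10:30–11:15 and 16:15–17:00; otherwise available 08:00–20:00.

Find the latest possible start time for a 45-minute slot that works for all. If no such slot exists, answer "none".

09:45

Oksana free within 08:00–20:00: 08:00–10:30, 11:15–16:15, 17:00–20:00.
Farrukh ∩ Aarav: 08:00–10:30, 19:15–19:45.
Farrukh ∩ Aarav ∩ Oksana: 08:00–10:30, 19:15–19:45.
Windows ≥ 45 min: 08:00–10:30.
Latest start in the last window 08:00–10:30 is 10:30 − 45 min = 09:45.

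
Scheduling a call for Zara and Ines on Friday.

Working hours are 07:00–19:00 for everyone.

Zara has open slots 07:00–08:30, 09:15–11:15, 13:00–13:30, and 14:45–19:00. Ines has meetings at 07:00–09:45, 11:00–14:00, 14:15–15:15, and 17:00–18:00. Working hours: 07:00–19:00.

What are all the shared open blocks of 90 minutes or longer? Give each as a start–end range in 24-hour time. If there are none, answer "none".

Ines free within 07:00–19:00: 09:45–11:00, 14:00–14:15, 15:15–17:00, 18:00–19:00.
Zara ∩ Ines: 09:45–11:00, 15:15–17:00, 18:00–19:00.
Windows ≥ 90 min: 15:15–17:00.

15:15–17:00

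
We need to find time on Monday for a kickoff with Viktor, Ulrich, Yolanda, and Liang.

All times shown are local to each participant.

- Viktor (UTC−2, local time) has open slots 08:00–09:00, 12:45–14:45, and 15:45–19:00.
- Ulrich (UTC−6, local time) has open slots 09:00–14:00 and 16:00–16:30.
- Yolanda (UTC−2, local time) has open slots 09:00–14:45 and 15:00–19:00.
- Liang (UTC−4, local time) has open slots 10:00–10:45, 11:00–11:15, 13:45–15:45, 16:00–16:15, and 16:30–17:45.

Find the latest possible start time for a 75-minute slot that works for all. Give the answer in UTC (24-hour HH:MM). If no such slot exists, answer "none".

Viktor → UTC: 10:00–11:00, 14:45–16:45, 17:45–21:00.
Ulrich → UTC: 15:00–20:00, 22:00–22:30.
Yolanda → UTC: 11:00–16:45, 17:00–21:00.
Liang → UTC: 14:00–14:45, 15:00–15:15, 17:45–19:45, 20:00–20:15, 20:30–21:45.
Viktor ∩ Ulrich: 15:00–16:45, 17:45–20:00.
Viktor ∩ Ulrich ∩ Yolanda: 15:00–16:45, 17:45–20:00.
Viktor ∩ Ulrich ∩ Yolanda ∩ Liang: 15:00–15:15, 17:45–19:45.
Windows ≥ 75 min: 17:45–19:45.
Latest start in the last window 17:45–19:45 is 19:45 − 75 min = 18:30.

18:30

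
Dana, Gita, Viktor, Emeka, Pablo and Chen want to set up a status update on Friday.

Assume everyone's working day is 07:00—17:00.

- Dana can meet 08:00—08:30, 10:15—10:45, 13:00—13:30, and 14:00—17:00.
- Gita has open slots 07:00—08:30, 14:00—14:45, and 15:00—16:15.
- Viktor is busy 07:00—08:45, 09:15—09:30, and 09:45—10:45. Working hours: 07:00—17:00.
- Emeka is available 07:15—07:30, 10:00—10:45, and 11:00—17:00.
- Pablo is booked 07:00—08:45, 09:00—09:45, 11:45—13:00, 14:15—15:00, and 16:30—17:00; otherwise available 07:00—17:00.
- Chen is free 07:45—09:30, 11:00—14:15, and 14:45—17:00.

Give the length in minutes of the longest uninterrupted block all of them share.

Viktor free within 07:00–17:00: 08:45–09:15, 09:30–09:45, 10:45–17:00.
Pablo free within 07:00–17:00: 08:45–09:00, 09:45–11:45, 13:00–14:15, 15:00–16:30.
Dana ∩ Gita: 08:00–08:30, 14:00–14:45, 15:00–16:15.
Dana ∩ Gita ∩ Viktor: 14:00–14:45, 15:00–16:15.
Dana ∩ Gita ∩ Viktor ∩ Emeka: 14:00–14:45, 15:00–16:15.
Dana ∩ Gita ∩ Viktor ∩ Emeka ∩ Pablo: 14:00–14:15, 15:00–16:15.
Dana ∩ Gita ∩ Viktor ∩ Emeka ∩ Pablo ∩ Chen: 14:00–14:15, 15:00–16:15.
Common window lengths: 15, 75 min; longest is 75.

75 minutes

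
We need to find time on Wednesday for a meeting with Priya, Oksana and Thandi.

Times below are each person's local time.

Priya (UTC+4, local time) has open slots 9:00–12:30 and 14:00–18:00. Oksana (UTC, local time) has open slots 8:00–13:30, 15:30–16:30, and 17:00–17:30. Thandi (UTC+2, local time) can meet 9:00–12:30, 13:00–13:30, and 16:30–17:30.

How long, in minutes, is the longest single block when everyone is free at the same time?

Priya → UTC: 05:00–08:30, 10:00–14:00.
Oksana → UTC: 08:00–13:30, 15:30–16:30, 17:00–17:30.
Thandi → UTC: 07:00–10:30, 11:00–11:30, 14:30–15:30.
Priya ∩ Oksana: 08:00–08:30, 10:00–13:30.
Priya ∩ Oksana ∩ Thandi: 08:00–08:30, 10:00–10:30, 11:00–11:30.
Common window lengths: 30, 30, 30 min; longest is 30.

30 minutes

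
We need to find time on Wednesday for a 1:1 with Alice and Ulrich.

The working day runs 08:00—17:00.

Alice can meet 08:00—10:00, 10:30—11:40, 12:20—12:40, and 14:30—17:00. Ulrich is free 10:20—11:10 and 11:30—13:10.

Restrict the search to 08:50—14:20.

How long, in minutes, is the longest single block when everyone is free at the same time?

Alice ∩ Ulrich: 10:30–11:10, 11:30–11:40, 12:20–12:40.
Restricted to 08:50–14:20: 10:30–11:10, 11:30–11:40, 12:20–12:40.
Common window lengths: 40, 10, 20 min; longest is 40.

40 minutes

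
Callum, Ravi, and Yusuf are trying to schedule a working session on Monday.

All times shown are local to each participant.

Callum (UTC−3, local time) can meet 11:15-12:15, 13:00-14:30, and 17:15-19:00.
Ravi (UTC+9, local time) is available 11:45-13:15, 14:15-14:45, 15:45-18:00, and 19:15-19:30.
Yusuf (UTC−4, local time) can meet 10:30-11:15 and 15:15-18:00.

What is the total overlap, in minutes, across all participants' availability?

Callum → UTC: 14:15–15:15, 16:00–17:30, 20:15–22:00.
Ravi → UTC: 02:45–04:15, 05:15–05:45, 06:45–09:00, 10:15–10:30.
Yusuf → UTC: 14:30–15:15, 19:15–22:00.
Callum ∩ Ravi: (none).
Callum ∩ Ravi ∩ Yusuf: (none).
Total common minutes: 0.

0 minutes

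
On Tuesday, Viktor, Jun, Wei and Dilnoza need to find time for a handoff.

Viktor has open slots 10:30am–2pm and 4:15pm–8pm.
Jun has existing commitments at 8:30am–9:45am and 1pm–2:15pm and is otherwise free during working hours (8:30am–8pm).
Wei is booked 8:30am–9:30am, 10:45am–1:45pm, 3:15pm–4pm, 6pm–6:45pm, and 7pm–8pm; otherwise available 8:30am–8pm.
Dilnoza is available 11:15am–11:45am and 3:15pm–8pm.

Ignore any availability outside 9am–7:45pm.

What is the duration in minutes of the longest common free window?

Jun free within 08:30–20:00: 09:45–13:00, 14:15–20:00.
Wei free within 08:30–20:00: 09:30–10:45, 13:45–15:15, 16:00–18:00, 18:45–19:00.
Viktor ∩ Jun: 10:30–13:00, 16:15–20:00.
Viktor ∩ Jun ∩ Wei: 10:30–10:45, 16:15–18:00, 18:45–19:00.
Viktor ∩ Jun ∩ Wei ∩ Dilnoza: 16:15–18:00, 18:45–19:00.
Restricted to 09:00–19:45: 16:15–18:00, 18:45–19:00.
Common window lengths: 105, 15 min; longest is 105.

105 minutes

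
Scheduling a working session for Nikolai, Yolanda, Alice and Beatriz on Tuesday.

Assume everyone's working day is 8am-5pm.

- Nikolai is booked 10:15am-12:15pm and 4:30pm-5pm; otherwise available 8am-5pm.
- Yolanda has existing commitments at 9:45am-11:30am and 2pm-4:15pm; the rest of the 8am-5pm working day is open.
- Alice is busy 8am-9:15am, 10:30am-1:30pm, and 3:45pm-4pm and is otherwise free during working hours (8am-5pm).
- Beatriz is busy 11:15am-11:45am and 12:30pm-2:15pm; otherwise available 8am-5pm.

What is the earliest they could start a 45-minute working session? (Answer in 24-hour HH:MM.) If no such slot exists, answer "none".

none

Nikolai free within 08:00–17:00: 08:00–10:15, 12:15–16:30.
Yolanda free within 08:00–17:00: 08:00–09:45, 11:30–14:00, 16:15–17:00.
Alice free within 08:00–17:00: 09:15–10:30, 13:30–15:45, 16:00–17:00.
Beatriz free within 08:00–17:00: 08:00–11:15, 11:45–12:30, 14:15–17:00.
Nikolai ∩ Yolanda: 08:00–09:45, 12:15–14:00, 16:15–16:30.
Nikolai ∩ Yolanda ∩ Alice: 09:15–09:45, 13:30–14:00, 16:15–16:30.
Nikolai ∩ Yolanda ∩ Alice ∩ Beatriz: 09:15–09:45, 16:15–16:30.
Windows ≥ 45 min: (none).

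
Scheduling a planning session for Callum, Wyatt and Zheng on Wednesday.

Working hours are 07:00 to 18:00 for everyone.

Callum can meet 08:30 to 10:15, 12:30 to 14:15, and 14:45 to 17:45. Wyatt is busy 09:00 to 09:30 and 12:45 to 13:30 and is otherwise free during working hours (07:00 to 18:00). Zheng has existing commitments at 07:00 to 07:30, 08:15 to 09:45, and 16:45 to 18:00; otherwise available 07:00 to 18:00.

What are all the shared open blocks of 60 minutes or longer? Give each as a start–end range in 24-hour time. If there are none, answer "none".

14:45–16:45

Wyatt free within 07:00–18:00: 07:00–09:00, 09:30–12:45, 13:30–18:00.
Zheng free within 07:00–18:00: 07:30–08:15, 09:45–16:45.
Callum ∩ Wyatt: 08:30–09:00, 09:30–10:15, 12:30–12:45, 13:30–14:15, 14:45–17:45.
Callum ∩ Wyatt ∩ Zheng: 09:45–10:15, 12:30–12:45, 13:30–14:15, 14:45–16:45.
Windows ≥ 60 min: 14:45–16:45.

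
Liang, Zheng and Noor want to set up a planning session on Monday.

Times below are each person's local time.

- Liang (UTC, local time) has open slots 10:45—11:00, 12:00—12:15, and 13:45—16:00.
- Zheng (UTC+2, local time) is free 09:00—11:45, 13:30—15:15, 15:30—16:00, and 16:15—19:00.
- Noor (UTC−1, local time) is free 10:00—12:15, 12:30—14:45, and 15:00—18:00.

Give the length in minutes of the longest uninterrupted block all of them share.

Liang → UTC: 10:45–11:00, 12:00–12:15, 13:45–16:00.
Zheng → UTC: 07:00–09:45, 11:30–13:15, 13:30–14:00, 14:15–17:00.
Noor → UTC: 11:00–13:15, 13:30–15:45, 16:00–19:00.
Liang ∩ Zheng: 12:00–12:15, 13:45–14:00, 14:15–16:00.
Liang ∩ Zheng ∩ Noor: 12:00–12:15, 13:45–14:00, 14:15–15:45.
Common window lengths: 15, 15, 90 min; longest is 90.

90 minutes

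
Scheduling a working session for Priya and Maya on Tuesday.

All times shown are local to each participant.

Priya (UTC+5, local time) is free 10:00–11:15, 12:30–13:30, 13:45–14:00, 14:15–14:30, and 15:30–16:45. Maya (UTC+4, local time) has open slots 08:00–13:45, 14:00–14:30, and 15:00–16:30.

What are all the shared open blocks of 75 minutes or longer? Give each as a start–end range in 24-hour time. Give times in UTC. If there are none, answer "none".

Priya → UTC: 05:00–06:15, 07:30–08:30, 08:45–09:00, 09:15–09:30, 10:30–11:45.
Maya → UTC: 04:00–09:45, 10:00–10:30, 11:00–12:30.
Priya ∩ Maya: 05:00–06:15, 07:30–08:30, 08:45–09:00, 09:15–09:30, 11:00–11:45.
Windows ≥ 75 min: 05:00–06:15.

05:00–06:15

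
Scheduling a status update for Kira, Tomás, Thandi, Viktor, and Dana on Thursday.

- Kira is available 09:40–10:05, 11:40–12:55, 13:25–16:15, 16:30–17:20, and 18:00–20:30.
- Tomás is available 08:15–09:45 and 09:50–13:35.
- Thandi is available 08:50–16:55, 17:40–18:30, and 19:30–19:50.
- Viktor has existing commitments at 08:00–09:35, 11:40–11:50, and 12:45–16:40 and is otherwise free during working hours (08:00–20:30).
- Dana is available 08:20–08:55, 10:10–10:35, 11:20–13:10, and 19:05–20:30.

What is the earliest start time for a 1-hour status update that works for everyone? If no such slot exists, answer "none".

Viktor free within 08:00–20:30: 09:35–11:40, 11:50–12:45, 16:40–20:30.
Kira ∩ Tomás: 09:40–09:45, 09:50–10:05, 11:40–12:55, 13:25–13:35.
Kira ∩ Tomás ∩ Thandi: 09:40–09:45, 09:50–10:05, 11:40–12:55, 13:25–13:35.
Kira ∩ Tomás ∩ Thandi ∩ Viktor: 09:40–09:45, 09:50–10:05, 11:50–12:45.
Kira ∩ Tomás ∩ Thandi ∩ Viktor ∩ Dana: 11:50–12:45.
Windows ≥ 60 min: (none).

none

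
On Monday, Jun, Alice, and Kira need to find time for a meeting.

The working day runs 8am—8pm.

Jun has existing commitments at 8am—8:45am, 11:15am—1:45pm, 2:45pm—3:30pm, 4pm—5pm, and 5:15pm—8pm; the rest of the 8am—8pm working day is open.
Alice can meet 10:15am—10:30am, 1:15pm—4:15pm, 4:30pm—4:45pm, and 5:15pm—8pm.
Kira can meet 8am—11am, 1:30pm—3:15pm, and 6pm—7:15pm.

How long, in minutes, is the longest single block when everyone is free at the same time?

60 minutes

Jun free within 08:00–20:00: 08:45–11:15, 13:45–14:45, 15:30–16:00, 17:00–17:15.
Jun ∩ Alice: 10:15–10:30, 13:45–14:45, 15:30–16:00.
Jun ∩ Alice ∩ Kira: 10:15–10:30, 13:45–14:45.
Common window lengths: 15, 60 min; longest is 60.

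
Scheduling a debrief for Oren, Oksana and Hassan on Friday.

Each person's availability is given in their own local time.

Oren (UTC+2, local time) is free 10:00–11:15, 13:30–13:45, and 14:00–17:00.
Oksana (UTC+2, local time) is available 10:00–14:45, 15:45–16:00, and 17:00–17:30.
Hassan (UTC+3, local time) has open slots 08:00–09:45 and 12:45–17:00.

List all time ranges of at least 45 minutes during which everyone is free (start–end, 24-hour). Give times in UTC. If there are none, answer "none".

Oren → UTC: 08:00–09:15, 11:30–11:45, 12:00–15:00.
Oksana → UTC: 08:00–12:45, 13:45–14:00, 15:00–15:30.
Hassan → UTC: 05:00–06:45, 09:45–14:00.
Oren ∩ Oksana: 08:00–09:15, 11:30–11:45, 12:00–12:45, 13:45–14:00.
Oren ∩ Oksana ∩ Hassan: 11:30–11:45, 12:00–12:45, 13:45–14:00.
Windows ≥ 45 min: 12:00–12:45.

12:00–12:45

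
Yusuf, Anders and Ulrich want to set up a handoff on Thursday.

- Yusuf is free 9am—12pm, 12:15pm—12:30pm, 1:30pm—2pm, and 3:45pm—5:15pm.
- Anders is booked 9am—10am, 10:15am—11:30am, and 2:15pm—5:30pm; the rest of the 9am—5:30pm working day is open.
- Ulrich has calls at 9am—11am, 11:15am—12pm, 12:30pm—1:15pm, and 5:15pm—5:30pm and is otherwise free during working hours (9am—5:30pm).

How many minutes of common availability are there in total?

45 minutes

Anders free within 09:00–17:30: 10:00–10:15, 11:30–14:15.
Ulrich free within 09:00–17:30: 11:00–11:15, 12:00–12:30, 13:15–17:15.
Yusuf ∩ Anders: 10:00–10:15, 11:30–12:00, 12:15–12:30, 13:30–14:00.
Yusuf ∩ Anders ∩ Ulrich: 12:15–12:30, 13:30–14:00.
Total common minutes: 15 + 30 = 45.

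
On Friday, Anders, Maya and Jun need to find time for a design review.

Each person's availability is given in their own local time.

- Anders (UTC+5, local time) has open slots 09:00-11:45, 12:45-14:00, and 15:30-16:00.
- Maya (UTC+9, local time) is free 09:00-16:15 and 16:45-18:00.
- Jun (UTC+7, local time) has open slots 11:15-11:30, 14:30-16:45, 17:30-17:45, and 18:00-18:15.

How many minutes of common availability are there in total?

Anders → UTC: 04:00–06:45, 07:45–09:00, 10:30–11:00.
Maya → UTC: 00:00–07:15, 07:45–09:00.
Jun → UTC: 04:15–04:30, 07:30–09:45, 10:30–10:45, 11:00–11:15.
Anders ∩ Maya: 04:00–06:45, 07:45–09:00.
Anders ∩ Maya ∩ Jun: 04:15–04:30, 07:45–09:00.
Total common minutes: 15 + 75 = 90.

90 minutes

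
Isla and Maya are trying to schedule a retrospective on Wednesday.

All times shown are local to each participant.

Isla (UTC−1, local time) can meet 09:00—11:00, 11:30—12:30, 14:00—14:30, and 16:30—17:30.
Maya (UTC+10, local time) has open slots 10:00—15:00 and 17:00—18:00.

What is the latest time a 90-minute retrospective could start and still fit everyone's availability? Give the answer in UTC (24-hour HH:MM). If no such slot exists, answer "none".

Isla → UTC: 10:00–12:00, 12:30–13:30, 15:00–15:30, 17:30–18:30.
Maya → UTC: 00:00–05:00, 07:00–08:00.
Isla ∩ Maya: (none).
Windows ≥ 90 min: (none).

none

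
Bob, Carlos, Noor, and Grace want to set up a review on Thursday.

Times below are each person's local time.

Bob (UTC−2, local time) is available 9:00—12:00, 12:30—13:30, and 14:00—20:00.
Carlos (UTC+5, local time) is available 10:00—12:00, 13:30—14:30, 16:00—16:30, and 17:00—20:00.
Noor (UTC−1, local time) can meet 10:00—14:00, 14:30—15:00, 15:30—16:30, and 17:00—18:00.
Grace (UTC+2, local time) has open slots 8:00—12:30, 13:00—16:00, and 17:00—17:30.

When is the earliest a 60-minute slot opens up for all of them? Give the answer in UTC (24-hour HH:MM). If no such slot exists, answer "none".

Bob → UTC: 11:00–14:00, 14:30–15:30, 16:00–22:00.
Carlos → UTC: 05:00–07:00, 08:30–09:30, 11:00–11:30, 12:00–15:00.
Noor → UTC: 11:00–15:00, 15:30–16:00, 16:30–17:30, 18:00–19:00.
Grace → UTC: 06:00–10:30, 11:00–14:00, 15:00–15:30.
Bob ∩ Carlos: 11:00–11:30, 12:00–14:00, 14:30–15:00.
Bob ∩ Carlos ∩ Noor: 11:00–11:30, 12:00–14:00, 14:30–15:00.
Bob ∩ Carlos ∩ Noor ∩ Grace: 11:00–11:30, 12:00–14:00.
Windows ≥ 60 min: 12:00–14:00.
Earliest such window starts at 12:00.

12:00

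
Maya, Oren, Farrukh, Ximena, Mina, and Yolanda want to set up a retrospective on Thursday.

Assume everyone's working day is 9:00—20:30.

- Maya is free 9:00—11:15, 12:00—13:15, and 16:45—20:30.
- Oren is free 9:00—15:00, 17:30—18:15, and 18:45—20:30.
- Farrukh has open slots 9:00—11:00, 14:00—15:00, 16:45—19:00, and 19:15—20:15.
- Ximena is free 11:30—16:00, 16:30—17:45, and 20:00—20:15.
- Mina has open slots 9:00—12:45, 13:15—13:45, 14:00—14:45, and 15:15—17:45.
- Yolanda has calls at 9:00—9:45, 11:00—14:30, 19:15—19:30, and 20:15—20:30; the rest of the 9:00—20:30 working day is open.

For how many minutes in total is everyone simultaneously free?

Yolanda free within 09:00–20:30: 09:45–11:00, 14:30–19:15, 19:30–20:15.
Maya ∩ Oren: 09:00–11:15, 12:00–13:15, 17:30–18:15, 18:45–20:30.
Maya ∩ Oren ∩ Farrukh: 09:00–11:00, 17:30–18:15, 18:45–19:00, 19:15–20:15.
Maya ∩ Oren ∩ Farrukh ∩ Ximena: 17:30–17:45, 20:00–20:15.
Maya ∩ Oren ∩ Farrukh ∩ Ximena ∩ Mina: 17:30–17:45.
Maya ∩ Oren ∩ Farrukh ∩ Ximena ∩ Mina ∩ Yolanda: 17:30–17:45.
Total common minutes: 15.

15 minutes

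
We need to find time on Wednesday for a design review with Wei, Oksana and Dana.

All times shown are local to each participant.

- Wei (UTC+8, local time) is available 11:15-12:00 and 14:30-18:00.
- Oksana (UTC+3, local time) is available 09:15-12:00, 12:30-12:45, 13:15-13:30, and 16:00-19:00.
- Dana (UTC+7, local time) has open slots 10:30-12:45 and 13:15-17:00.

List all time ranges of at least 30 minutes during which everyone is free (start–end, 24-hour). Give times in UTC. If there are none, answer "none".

Wei → UTC: 03:15–04:00, 06:30–10:00.
Oksana → UTC: 06:15–09:00, 09:30–09:45, 10:15–10:30, 13:00–16:00.
Dana → UTC: 03:30–05:45, 06:15–10:00.
Wei ∩ Oksana: 06:30–09:00, 09:30–09:45.
Wei ∩ Oksana ∩ Dana: 06:30–09:00, 09:30–09:45.
Windows ≥ 30 min: 06:30–09:00.

06:30–09:00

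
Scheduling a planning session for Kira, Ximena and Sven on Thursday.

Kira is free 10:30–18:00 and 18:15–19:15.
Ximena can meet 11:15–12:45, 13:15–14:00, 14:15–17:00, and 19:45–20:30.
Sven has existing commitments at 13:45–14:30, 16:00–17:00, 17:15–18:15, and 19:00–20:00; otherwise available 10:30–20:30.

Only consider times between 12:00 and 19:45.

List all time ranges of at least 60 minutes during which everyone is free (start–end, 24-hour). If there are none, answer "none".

Sven free within 10:30–20:30: 10:30–13:45, 14:30–16:00, 17:00–17:15, 18:15–19:00, 20:00–20:30.
Kira ∩ Ximena: 11:15–12:45, 13:15–14:00, 14:15–17:00.
Kira ∩ Ximena ∩ Sven: 11:15–12:45, 13:15–13:45, 14:30–16:00.
Restricted to 12:00–19:45: 12:00–12:45, 13:15–13:45, 14:30–16:00.
Windows ≥ 60 min: 14:30–16:00.

14:30–16:00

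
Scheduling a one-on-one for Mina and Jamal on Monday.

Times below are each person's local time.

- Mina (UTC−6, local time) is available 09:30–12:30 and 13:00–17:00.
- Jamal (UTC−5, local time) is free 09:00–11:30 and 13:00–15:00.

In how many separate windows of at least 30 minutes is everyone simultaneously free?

Mina → UTC: 15:30–18:30, 19:00–23:00.
Jamal → UTC: 14:00–16:30, 18:00–20:00.
Mina ∩ Jamal: 15:30–16:30, 18:00–18:30, 19:00–20:00.
Windows ≥ 30 min: 15:30–16:30, 18:00–18:30, 19:00–20:00.
That's 3 windows.

3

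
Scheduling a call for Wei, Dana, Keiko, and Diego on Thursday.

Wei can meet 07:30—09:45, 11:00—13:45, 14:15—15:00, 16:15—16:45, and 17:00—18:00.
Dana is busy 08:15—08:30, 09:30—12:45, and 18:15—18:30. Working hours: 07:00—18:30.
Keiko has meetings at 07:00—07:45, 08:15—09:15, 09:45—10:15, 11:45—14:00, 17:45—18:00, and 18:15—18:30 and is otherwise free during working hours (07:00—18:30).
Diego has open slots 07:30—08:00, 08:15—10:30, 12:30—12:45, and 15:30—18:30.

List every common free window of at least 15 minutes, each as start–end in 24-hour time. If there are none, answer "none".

07:45–08:00, 09:15–09:30, 16:15–16:45, 17:00–17:45

Dana free within 07:00–18:30: 07:00–08:15, 08:30–09:30, 12:45–18:15.
Keiko free within 07:00–18:30: 07:45–08:15, 09:15–09:45, 10:15–11:45, 14:00–17:45, 18:00–18:15.
Wei ∩ Dana: 07:30–08:15, 08:30–09:30, 12:45–13:45, 14:15–15:00, 16:15–16:45, 17:00–18:00.
Wei ∩ Dana ∩ Keiko: 07:45–08:15, 09:15–09:30, 14:15–15:00, 16:15–16:45, 17:00–17:45.
Wei ∩ Dana ∩ Keiko ∩ Diego: 07:45–08:00, 09:15–09:30, 16:15–16:45, 17:00–17:45.
Windows ≥ 15 min: 07:45–08:00, 09:15–09:30, 16:15–16:45, 17:00–17:45.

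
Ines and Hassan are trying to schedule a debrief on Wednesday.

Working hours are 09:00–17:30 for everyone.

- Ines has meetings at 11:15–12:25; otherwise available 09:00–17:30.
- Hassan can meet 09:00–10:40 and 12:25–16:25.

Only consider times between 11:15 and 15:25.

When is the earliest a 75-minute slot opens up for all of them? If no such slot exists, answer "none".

Ines free within 09:00–17:30: 09:00–11:15, 12:25–17:30.
Ines ∩ Hassan: 09:00–10:40, 12:25–16:25.
Restricted to 11:15–15:25: 12:25–15:25.
Windows ≥ 75 min: 12:25–15:25.
Earliest such window starts at 12:25.

12:25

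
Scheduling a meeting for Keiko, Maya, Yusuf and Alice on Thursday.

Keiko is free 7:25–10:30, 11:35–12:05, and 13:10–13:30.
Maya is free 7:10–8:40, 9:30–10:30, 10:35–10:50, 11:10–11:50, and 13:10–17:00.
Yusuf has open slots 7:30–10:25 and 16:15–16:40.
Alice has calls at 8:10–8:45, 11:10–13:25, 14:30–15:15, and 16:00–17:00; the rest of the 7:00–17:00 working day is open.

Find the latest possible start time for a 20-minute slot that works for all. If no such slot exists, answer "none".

Alice free within 07:00–17:00: 07:00–08:10, 08:45–11:10, 13:25–14:30, 15:15–16:00.
Keiko ∩ Maya: 07:25–08:40, 09:30–10:30, 11:35–11:50, 13:10–13:30.
Keiko ∩ Maya ∩ Yusuf: 07:30–08:40, 09:30–10:25.
Keiko ∩ Maya ∩ Yusuf ∩ Alice: 07:30–08:10, 09:30–10:25.
Windows ≥ 20 min: 07:30–08:10, 09:30–10:25.
Latest start in the last window 09:30–10:25 is 10:25 − 20 min = 10:05.

10:05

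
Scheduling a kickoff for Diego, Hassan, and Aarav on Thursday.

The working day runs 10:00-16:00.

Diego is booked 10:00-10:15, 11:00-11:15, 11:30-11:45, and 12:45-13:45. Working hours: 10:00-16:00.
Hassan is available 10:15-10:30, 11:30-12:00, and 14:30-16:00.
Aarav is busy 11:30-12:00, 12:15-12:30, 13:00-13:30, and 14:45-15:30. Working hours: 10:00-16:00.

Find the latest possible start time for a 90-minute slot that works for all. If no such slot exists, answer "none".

Diego free within 10:00–16:00: 10:15–11:00, 11:15–11:30, 11:45–12:45, 13:45–16:00.
Aarav free within 10:00–16:00: 10:00–11:30, 12:00–12:15, 12:30–13:00, 13:30–14:45, 15:30–16:00.
Diego ∩ Hassan: 10:15–10:30, 11:45–12:00, 14:30–16:00.
Diego ∩ Hassan ∩ Aarav: 10:15–10:30, 14:30–14:45, 15:30–16:00.
Windows ≥ 90 min: (none).

none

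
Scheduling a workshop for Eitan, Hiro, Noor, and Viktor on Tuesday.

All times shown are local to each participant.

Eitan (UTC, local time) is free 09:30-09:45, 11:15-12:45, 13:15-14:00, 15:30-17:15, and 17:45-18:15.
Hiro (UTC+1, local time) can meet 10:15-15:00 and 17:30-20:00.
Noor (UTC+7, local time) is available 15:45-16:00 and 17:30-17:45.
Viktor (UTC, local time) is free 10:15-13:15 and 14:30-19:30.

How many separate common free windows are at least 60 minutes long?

0

Eitan → UTC: 09:30–09:45, 11:15–12:45, 13:15–14:00, 15:30–17:15, 17:45–18:15.
Hiro → UTC: 09:15–14:00, 16:30–19:00.
Noor → UTC: 08:45–09:00, 10:30–10:45.
Viktor → UTC: 10:15–13:15, 14:30–19:30.
Eitan ∩ Hiro: 09:30–09:45, 11:15–12:45, 13:15–14:00, 16:30–17:15, 17:45–18:15.
Eitan ∩ Hiro ∩ Noor: (none).
Eitan ∩ Hiro ∩ Noor ∩ Viktor: (none).
Windows ≥ 60 min: (none).
That's 0 windows.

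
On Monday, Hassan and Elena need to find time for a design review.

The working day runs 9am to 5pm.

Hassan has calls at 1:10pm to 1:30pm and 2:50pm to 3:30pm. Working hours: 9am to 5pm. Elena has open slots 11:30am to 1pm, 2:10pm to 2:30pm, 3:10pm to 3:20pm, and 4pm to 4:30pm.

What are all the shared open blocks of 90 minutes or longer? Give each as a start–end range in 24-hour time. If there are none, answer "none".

Hassan free within 09:00–17:00: 09:00–13:10, 13:30–14:50, 15:30–17:00.
Hassan ∩ Elena: 11:30–13:00, 14:10–14:30, 16:00–16:30.
Windows ≥ 90 min: 11:30–13:00.

11:30–13:00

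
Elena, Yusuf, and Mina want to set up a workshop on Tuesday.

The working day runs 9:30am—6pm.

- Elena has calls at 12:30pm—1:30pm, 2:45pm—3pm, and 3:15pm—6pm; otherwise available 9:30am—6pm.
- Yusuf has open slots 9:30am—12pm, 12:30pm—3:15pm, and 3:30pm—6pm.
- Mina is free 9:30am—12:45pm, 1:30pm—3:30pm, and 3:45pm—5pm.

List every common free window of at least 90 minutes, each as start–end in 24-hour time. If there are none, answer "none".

09:30–12:00

Elena free within 09:30–18:00: 09:30–12:30, 13:30–14:45, 15:00–15:15.
Elena ∩ Yusuf: 09:30–12:00, 13:30–14:45, 15:00–15:15.
Elena ∩ Yusuf ∩ Mina: 09:30–12:00, 13:30–14:45, 15:00–15:15.
Windows ≥ 90 min: 09:30–12:00.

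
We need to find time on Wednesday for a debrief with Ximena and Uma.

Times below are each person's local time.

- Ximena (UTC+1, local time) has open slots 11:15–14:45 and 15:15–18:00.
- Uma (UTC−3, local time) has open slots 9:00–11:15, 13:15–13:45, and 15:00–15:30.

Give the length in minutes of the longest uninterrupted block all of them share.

Ximena → UTC: 10:15–13:45, 14:15–17:00.
Uma → UTC: 12:00–14:15, 16:15–16:45, 18:00–18:30.
Ximena ∩ Uma: 12:00–13:45, 16:15–16:45.
Common window lengths: 105, 30 min; longest is 105.

105 minutes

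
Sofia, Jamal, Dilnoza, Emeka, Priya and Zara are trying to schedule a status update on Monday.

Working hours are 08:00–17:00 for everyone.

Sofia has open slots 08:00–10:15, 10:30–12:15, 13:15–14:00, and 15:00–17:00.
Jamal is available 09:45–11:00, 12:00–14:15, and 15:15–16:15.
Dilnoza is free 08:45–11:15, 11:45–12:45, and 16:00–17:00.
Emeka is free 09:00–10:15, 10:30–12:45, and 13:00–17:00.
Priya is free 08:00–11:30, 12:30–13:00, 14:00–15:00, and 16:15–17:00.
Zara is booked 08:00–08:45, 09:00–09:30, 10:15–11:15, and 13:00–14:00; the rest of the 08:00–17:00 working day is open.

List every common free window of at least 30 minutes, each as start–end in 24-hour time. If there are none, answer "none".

09:45–10:15

Zara free within 08:00–17:00: 08:45–09:00, 09:30–10:15, 11:15–13:00, 14:00–17:00.
Sofia ∩ Jamal: 09:45–10:15, 10:30–11:00, 12:00–12:15, 13:15–14:00, 15:15–16:15.
Sofia ∩ Jamal ∩ Dilnoza: 09:45–10:15, 10:30–11:00, 12:00–12:15, 16:00–16:15.
Sofia ∩ Jamal ∩ Dilnoza ∩ Emeka: 09:45–10:15, 10:30–11:00, 12:00–12:15, 16:00–16:15.
Sofia ∩ Jamal ∩ Dilnoza ∩ Emeka ∩ Priya: 09:45–10:15, 10:30–11:00.
Sofia ∩ Jamal ∩ Dilnoza ∩ Emeka ∩ Priya ∩ Zara: 09:45–10:15.
Windows ≥ 30 min: 09:45–10:15.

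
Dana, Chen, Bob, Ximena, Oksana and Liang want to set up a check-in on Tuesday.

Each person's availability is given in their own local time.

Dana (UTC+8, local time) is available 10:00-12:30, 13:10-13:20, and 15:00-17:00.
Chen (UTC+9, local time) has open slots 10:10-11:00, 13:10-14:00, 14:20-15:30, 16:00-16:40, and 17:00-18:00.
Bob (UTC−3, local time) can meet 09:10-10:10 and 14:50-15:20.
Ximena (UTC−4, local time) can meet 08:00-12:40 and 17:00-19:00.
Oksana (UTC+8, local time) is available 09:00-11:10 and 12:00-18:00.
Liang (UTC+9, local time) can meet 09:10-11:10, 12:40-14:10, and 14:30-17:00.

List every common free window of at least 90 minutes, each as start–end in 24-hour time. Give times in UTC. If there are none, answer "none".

none

Dana → UTC: 02:00–04:30, 05:10–05:20, 07:00–09:00.
Chen → UTC: 01:10–02:00, 04:10–05:00, 05:20–06:30, 07:00–07:40, 08:00–09:00.
Bob → UTC: 12:10–13:10, 17:50–18:20.
Ximena → UTC: 12:00–16:40, 21:00–23:00.
Oksana → UTC: 01:00–03:10, 04:00–10:00.
Liang → UTC: 00:10–02:10, 03:40–05:10, 05:30–08:00.
Dana ∩ Chen: 04:10–04:30, 07:00–07:40, 08:00–09:00.
Dana ∩ Chen ∩ Bob: (none).
Dana ∩ Chen ∩ Bob ∩ Ximena: (none).
Dana ∩ Chen ∩ Bob ∩ Ximena ∩ Oksana: (none).
Dana ∩ Chen ∩ Bob ∩ Ximena ∩ Oksana ∩ Liang: (none).
Windows ≥ 90 min: (none).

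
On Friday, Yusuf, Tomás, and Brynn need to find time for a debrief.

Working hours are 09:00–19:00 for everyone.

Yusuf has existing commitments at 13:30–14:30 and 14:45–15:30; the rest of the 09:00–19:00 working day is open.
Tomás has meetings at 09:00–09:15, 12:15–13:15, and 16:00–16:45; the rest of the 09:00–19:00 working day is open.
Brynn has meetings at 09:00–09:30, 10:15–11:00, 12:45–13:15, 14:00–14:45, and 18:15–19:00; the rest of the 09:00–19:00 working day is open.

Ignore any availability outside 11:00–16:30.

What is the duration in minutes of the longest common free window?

Yusuf free within 09:00–19:00: 09:00–13:30, 14:30–14:45, 15:30–19:00.
Tomás free within 09:00–19:00: 09:15–12:15, 13:15–16:00, 16:45–19:00.
Brynn free within 09:00–19:00: 09:30–10:15, 11:00–12:45, 13:15–14:00, 14:45–18:15.
Yusuf ∩ Tomás: 09:15–12:15, 13:15–13:30, 14:30–14:45, 15:30–16:00, 16:45–19:00.
Yusuf ∩ Tomás ∩ Brynn: 09:30–10:15, 11:00–12:15, 13:15–13:30, 15:30–16:00, 16:45–18:15.
Restricted to 11:00–16:30: 11:00–12:15, 13:15–13:30, 15:30–16:00.
Common window lengths: 75, 15, 30 min; longest is 75.

75 minutes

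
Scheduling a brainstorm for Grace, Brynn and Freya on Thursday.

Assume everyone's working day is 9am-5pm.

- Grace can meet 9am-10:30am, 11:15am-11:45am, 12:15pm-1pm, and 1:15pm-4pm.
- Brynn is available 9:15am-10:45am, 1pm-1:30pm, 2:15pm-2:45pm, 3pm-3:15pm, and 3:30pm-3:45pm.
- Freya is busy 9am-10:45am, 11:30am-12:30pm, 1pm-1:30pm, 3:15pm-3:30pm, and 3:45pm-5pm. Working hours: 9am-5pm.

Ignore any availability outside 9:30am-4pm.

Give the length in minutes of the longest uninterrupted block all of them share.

30 minutes

Freya free within 09:00–17:00: 10:45–11:30, 12:30–13:00, 13:30–15:15, 15:30–15:45.
Grace ∩ Brynn: 09:15–10:30, 13:15–13:30, 14:15–14:45, 15:00–15:15, 15:30–15:45.
Grace ∩ Brynn ∩ Freya: 14:15–14:45, 15:00–15:15, 15:30–15:45.
Restricted to 09:30–16:00: 14:15–14:45, 15:00–15:15, 15:30–15:45.
Common window lengths: 30, 15, 15 min; longest is 30.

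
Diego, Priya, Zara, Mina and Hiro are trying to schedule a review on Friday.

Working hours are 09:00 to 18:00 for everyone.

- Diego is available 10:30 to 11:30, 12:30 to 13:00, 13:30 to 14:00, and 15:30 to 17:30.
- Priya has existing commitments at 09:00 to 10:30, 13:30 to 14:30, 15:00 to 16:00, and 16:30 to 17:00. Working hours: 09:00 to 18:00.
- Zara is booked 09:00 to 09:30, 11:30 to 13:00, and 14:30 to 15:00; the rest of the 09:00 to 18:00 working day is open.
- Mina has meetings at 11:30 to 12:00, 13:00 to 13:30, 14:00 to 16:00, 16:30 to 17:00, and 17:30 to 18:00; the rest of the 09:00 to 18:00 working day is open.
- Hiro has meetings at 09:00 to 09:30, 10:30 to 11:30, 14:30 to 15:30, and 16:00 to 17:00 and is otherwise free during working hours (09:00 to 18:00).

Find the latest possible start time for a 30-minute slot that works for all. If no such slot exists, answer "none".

17:00

Priya free within 09:00–18:00: 10:30–13:30, 14:30–15:00, 16:00–16:30, 17:00–18:00.
Zara free within 09:00–18:00: 09:30–11:30, 13:00–14:30, 15:00–18:00.
Mina free within 09:00–18:00: 09:00–11:30, 12:00–13:00, 13:30–14:00, 16:00–16:30, 17:00–17:30.
Hiro free within 09:00–18:00: 09:30–10:30, 11:30–14:30, 15:30–16:00, 17:00–18:00.
Diego ∩ Priya: 10:30–11:30, 12:30–13:00, 16:00–16:30, 17:00–17:30.
Diego ∩ Priya ∩ Zara: 10:30–11:30, 16:00–16:30, 17:00–17:30.
Diego ∩ Priya ∩ Zara ∩ Mina: 10:30–11:30, 16:00–16:30, 17:00–17:30.
Diego ∩ Priya ∩ Zara ∩ Mina ∩ Hiro: 17:00–17:30.
Windows ≥ 30 min: 17:00–17:30.
Latest start in the last window 17:00–17:30 is 17:30 − 30 min = 17:00.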